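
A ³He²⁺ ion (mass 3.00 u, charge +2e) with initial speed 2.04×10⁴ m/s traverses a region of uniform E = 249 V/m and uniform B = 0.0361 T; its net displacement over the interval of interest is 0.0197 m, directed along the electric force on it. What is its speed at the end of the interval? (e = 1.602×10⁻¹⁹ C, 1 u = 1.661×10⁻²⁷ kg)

v_f ≈ 3.24×10⁴ m/s

B does no work; ΔKE = |q|E d.
½mv_f² = ½mv₀² + |q|Ed = ½(4.983×10⁻²⁷)(2.04×10⁴)² + (3.204×10⁻¹⁹)(249)(0.0197) ≈ 1.037×10⁻¹⁸ J + 1.572×10⁻¹⁸ J ≈ 2.609×10⁻¹⁸ J.
v_f = √(2·2.609×10⁻¹⁸/4.983×10⁻²⁷) ≈ 3.24×10⁴ m/s.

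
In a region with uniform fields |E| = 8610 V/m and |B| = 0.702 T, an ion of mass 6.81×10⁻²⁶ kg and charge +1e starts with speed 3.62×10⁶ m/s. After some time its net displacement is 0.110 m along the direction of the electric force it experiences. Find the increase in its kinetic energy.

ΔKE ≈ 1.52×10⁻¹⁶ J

The magnetic force is always ⟂ v and does no work; only the electric force changes KE.
ΔKE = F_E · d = |q|E d = (1.602×10⁻¹⁹)(8610)(0.110) ≈ 1.52×10⁻¹⁶ J.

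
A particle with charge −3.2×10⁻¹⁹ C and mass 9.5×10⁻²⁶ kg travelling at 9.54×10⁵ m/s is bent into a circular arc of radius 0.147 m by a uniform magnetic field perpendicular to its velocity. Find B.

From |q|vB = mv²/r, B = mv/(|q|r).
B = (9.5×10⁻²⁶)(9.54×10⁵)/((3.2×10⁻¹⁹)(0.147)) ≈ 1.93 T.

B ≈ 1.93 T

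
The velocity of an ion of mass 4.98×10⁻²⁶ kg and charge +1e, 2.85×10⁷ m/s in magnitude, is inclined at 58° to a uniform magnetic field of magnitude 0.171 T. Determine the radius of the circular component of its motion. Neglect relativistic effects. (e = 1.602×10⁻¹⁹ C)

v⊥ = v sinθ = 2.85×10⁷·sin58° ≈ 2.417×10⁷ m/s.
r = m v⊥/(|q|B) = (4.98×10⁻²⁶)(2.417×10⁷)/((1.602×10⁻¹⁹)(0.171)) ≈ 43.9 m.

r ≈ 43.9 m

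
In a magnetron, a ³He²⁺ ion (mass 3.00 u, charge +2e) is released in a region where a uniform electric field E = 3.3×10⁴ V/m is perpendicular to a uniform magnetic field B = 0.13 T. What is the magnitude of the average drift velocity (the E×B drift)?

In crossed fields the guiding centre drifts at v_d = |E×B|/B² = E/B, independent of charge and mass.
v_d = 3.3×10⁴/0.13 = 2.5×10⁵ m/s.

v_d ≈ 2.5×10⁵ m/s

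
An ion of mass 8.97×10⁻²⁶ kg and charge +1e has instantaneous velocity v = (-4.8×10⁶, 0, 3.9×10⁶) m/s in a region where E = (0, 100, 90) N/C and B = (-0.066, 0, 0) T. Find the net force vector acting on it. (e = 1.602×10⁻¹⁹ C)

F ≈ (0, -4.12×10⁻¹⁴, 1.44×10⁻¹⁷) N

v×B = (0, -2.57×10⁵, 0) N/C.
E + v×B = (0, -2.57×10⁵, 90.0) N/C.
F = q(E + v×B) = (1.602×10⁻¹⁹ C)·(0, -2.57×10⁵, 90.0) = (0, -4.12×10⁻¹⁴, 1.44×10⁻¹⁷) N.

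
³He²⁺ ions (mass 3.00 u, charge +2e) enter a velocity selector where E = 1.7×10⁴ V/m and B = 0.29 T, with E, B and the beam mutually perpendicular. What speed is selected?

Zero net Lorentz force requires |qE| = |q v×B|, i.e. E = vB.
v = E/B = 1.7×10⁴/0.29 = 5.9×10⁴ m/s.
The result is independent of the particle's charge and mass.

v = 5.9×10⁴ m/s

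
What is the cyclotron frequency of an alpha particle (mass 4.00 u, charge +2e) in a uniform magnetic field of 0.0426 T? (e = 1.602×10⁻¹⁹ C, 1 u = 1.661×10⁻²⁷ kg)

f = |q|B/(2πm).
f = (3.204×10⁻¹⁹)(0.0426)/(2π·6.644×10⁻²⁷) ≈ 3.27×10⁵ Hz.

f ≈ 3.27×10⁵ Hz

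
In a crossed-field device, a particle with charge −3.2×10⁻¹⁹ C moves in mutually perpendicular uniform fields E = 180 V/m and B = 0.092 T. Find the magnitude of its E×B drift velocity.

The steady drift has the magnetic force balancing the electric force, so v_d = E/B.
v_d = 180/0.092 = 2000 m/s.

v_d ≈ 2000 m/s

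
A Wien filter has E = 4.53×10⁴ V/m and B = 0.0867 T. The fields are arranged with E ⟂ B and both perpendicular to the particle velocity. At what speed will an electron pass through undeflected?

For undeflected motion the electric and magnetic forces balance: qE = qvB.
v = E/B = 4.53×10⁴/0.0867 = 5.22×10⁵ m/s.

v = 5.22×10⁵ m/s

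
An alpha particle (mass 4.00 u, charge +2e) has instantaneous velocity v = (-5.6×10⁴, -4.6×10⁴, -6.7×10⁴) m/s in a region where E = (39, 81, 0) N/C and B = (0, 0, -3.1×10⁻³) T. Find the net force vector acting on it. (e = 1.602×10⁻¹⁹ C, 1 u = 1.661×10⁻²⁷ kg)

v×B = (143, -174, 0) N/C.
E + v×B = (182, -92.6, 0) N/C.
F = q(E + v×B) = (3.204×10⁻¹⁹ C)·(182, -92.6, 0) = (5.82×10⁻¹⁷, -2.97×10⁻¹⁷, 0) N.

F ≈ (5.82×10⁻¹⁷, -2.97×10⁻¹⁷, 0) N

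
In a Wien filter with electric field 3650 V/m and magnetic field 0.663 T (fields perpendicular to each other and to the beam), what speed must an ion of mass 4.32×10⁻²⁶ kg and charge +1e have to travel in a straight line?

v = 5510 m/s

For undeflected motion the electric and magnetic forces balance: qE = qvB.
v = E/B = 3650/0.663 = 5510 m/s.
The result is independent of the particle's charge and mass.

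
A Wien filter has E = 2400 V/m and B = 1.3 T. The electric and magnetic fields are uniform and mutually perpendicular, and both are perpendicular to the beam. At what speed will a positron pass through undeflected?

Zero net Lorentz force requires |qE| = |q v×B|, i.e. E = vB.
v = E/B = 2400/1.3 = 1800 m/s.

v = 1800 m/s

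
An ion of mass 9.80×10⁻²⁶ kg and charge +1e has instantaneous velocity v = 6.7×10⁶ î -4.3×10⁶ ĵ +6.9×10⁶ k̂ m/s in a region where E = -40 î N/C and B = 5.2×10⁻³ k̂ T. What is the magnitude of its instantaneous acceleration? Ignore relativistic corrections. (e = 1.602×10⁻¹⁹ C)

|a| ≈ 6.77×10¹⁰ m/s²

v×B = (-2.24×10⁴, -3.48×10⁴, 0) N/C.
E + v×B = (-2.24×10⁴, -3.48×10⁴, 0) N/C.
F = q(E + v×B) = (1.602×10⁻¹⁹ C)·(-2.24×10⁴, -3.48×10⁴, 0) = (-3.59×10⁻¹⁵, -5.58×10⁻¹⁵, 0) N.
|a| = |F|/m = 6.635×10⁻¹⁵/9.80×10⁻²⁶ ≈ 6.77×10¹⁰ m/s².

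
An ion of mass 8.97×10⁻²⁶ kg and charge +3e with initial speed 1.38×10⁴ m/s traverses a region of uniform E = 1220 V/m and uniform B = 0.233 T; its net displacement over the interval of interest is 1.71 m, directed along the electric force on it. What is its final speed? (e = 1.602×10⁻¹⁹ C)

v_f ≈ 1.50×10⁵ m/s

B does no work; ΔKE = |q|E d.
½mv_f² = ½mv₀² + |q|Ed = ½(8.97×10⁻²⁶)(1.38×10⁴)² + (4.806×10⁻¹⁹)(1220)(1.71) ≈ 8.541×10⁻¹⁸ J + 1.003×10⁻¹⁵ J ≈ 1.011×10⁻¹⁵ J.
v_f = √(2·1.011×10⁻¹⁵/8.97×10⁻²⁶) ≈ 1.50×10⁵ m/s.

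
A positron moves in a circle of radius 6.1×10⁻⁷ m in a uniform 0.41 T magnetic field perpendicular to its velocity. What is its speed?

v ≈ 4.4×10⁴ m/s

From |q|vB = mv²/r, v = |q|Br/m.
v = (1.602×10⁻¹⁹)(0.41)(6.1×10⁻⁷)/9.109×10⁻³¹ ≈ 4.4×10⁴ m/s.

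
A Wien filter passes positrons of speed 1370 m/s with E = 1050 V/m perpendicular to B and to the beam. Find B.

Balance of forces in the selector: qE = qvB ⇒ B = E/v.
B = 1050/1370 = 0.766 T.

B = 0.766 T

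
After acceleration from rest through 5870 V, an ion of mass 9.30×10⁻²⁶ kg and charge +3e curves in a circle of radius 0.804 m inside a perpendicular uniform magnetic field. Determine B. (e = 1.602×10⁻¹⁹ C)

B ≈ 0.0593 T

v = √(2|q|V/m) = √(2·4.806×10⁻¹⁹·5870/9.30×10⁻²⁶) ≈ 2.463×10⁵ m/s.
B = mv/(|q|r) = (9.30×10⁻²⁶)(2.463×10⁵)/((4.806×10⁻¹⁹)(0.804)) ≈ 0.0593 T.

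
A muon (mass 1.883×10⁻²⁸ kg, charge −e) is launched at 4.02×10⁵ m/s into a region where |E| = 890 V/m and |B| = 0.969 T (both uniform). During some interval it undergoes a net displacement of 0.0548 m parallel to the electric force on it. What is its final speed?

v_f ≈ 4.95×10⁵ m/s

B does no work; ΔKE = |q|E d.
½mv_f² = ½mv₀² + |q|Ed = ½(1.883×10⁻²⁸)(4.02×10⁵)² + (1.602×10⁻¹⁹)(890)(0.0548) ≈ 1.522×10⁻¹⁷ J + 7.813×10⁻¹⁸ J ≈ 2.303×10⁻¹⁷ J.
v_f = √(2·2.303×10⁻¹⁷/1.883×10⁻²⁸) ≈ 4.95×10⁵ m/s.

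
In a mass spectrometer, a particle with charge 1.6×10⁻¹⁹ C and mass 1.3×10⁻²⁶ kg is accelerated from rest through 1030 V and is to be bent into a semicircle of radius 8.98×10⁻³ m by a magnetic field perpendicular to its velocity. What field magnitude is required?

B ≈ 1.44 T

v = √(2|q|V/m) = √(2·1.6×10⁻¹⁹·1030/1.3×10⁻²⁶) ≈ 1.592×10⁵ m/s.
B = mv/(|q|r) = (1.3×10⁻²⁶)(1.592×10⁵)/((1.6×10⁻¹⁹)(8.98×10⁻³)) ≈ 1.44 T.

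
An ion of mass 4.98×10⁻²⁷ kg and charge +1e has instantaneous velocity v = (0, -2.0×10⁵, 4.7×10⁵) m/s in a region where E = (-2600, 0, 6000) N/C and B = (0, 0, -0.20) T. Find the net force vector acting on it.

F ≈ (5.99×10⁻¹⁵, 0, 9.61×10⁻¹⁶) N

v×B = (4.00×10⁴, 0, 0) N/C.
E + v×B = (3.74×10⁴, 0, 6000) N/C.
F = q(E + v×B) = (1.602×10⁻¹⁹ C)·(3.74×10⁴, 0, 6000) = (5.99×10⁻¹⁵, 0, 9.61×10⁻¹⁶) N.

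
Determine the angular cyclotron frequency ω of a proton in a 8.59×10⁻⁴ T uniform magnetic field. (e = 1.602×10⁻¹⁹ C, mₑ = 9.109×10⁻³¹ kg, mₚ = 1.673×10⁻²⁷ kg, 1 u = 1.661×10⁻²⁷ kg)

ω = |q|B/m.
ω = (1.602×10⁻¹⁹)(8.59×10⁻⁴)/1.673×10⁻²⁷ ≈ 8.23×10⁴ rad/s.

ω ≈ 8.23×10⁴ rad/s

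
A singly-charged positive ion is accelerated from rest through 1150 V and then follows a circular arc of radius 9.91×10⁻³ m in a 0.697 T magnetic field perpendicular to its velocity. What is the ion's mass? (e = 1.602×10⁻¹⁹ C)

m ≈ 3.32×10⁻²⁷ kg

Combine |q|V = ½mv² and r = mv/(|q|B): eliminate v to get m = qB²r²/(2V).
m = (1.602×10⁻¹⁹)(0.697)²(9.91×10⁻³)²/(2·1150) ≈ 3.32×10⁻²⁷ kg.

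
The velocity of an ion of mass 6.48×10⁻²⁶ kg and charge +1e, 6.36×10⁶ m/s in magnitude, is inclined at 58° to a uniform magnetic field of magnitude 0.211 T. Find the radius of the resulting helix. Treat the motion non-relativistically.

v⊥ = v sinθ = 6.36×10⁶·sin58° ≈ 5.394×10⁶ m/s.
r = m v⊥/(|q|B) = (6.48×10⁻²⁶)(5.394×10⁶)/((1.602×10⁻¹⁹)(0.211)) ≈ 10.3 m.

r ≈ 10.3 m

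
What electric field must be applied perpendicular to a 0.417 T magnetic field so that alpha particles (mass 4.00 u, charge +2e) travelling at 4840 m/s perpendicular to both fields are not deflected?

For straight-line motion qE = qvB, so E = vB.
E = 4840 × 0.417 = 2020 V/m.

E = 2020 V/m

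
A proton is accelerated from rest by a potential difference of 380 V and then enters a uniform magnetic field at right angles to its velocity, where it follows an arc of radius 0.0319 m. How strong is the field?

v = √(2|q|V/m) = √(2·1.602×10⁻¹⁹·380/1.673×10⁻²⁷) ≈ 2.698×10⁵ m/s.
B = mv/(|q|r) = (1.673×10⁻²⁷)(2.698×10⁵)/((1.602×10⁻¹⁹)(0.0319)) ≈ 0.0883 T.

B ≈ 0.0883 T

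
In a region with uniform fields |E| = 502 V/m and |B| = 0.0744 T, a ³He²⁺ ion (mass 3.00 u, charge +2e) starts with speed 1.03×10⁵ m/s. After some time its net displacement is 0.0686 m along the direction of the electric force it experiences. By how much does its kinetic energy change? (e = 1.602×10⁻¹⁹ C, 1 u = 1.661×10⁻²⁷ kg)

ΔKE ≈ 1.10×10⁻¹⁷ J

The magnetic force is always ⟂ v and does no work; only the electric force changes KE.
ΔKE = F_E · d = |q|E d = (3.204×10⁻¹⁹)(502)(0.0686) ≈ 1.10×10⁻¹⁷ J.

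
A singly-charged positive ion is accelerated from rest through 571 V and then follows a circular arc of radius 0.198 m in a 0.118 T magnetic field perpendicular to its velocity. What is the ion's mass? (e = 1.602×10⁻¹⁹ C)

m ≈ 7.66×10⁻²⁶ kg

Combine |q|V = ½mv² and r = mv/(|q|B): eliminate v to get m = qB²r²/(2V).
m = (1.602×10⁻¹⁹)(0.118)²(0.198)²/(2·571) ≈ 7.66×10⁻²⁶ kg.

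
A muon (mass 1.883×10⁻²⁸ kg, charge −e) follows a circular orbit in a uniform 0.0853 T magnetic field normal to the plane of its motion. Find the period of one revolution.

T ≈ 8.66×10⁻⁸ s

The cyclotron period depends only on m, q, B: T = 2πm/(|q|B).
T = 2π(1.883×10⁻²⁸)/((1.602×10⁻¹⁹)(0.0853)) ≈ 8.66×10⁻⁸ s.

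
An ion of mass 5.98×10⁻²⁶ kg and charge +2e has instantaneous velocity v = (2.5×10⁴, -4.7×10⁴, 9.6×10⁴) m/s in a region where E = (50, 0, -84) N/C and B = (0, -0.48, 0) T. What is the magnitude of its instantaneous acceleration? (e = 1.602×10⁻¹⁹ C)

v×B = (4.61×10⁴, 0, -1.20×10⁴) N/C.
E + v×B = (4.61×10⁴, 0, -1.21×10⁴) N/C.
F = q(E + v×B) = (3.204×10⁻¹⁹ C)·(4.61×10⁴, 0, -1.21×10⁴) = (1.48×10⁻¹⁴, 0, -3.87×10⁻¹⁵) N.
|a| = |F|/m = 1.528×10⁻¹⁴/5.98×10⁻²⁶ ≈ 2.55×10¹¹ m/s².

|a| ≈ 2.55×10¹¹ m/s²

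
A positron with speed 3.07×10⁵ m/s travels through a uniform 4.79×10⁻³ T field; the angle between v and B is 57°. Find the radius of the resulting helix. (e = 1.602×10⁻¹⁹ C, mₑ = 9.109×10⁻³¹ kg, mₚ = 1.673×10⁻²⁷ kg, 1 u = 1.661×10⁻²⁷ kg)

r ≈ 3.06×10⁻⁴ m

v⊥ = v sinθ = 3.07×10⁵·sin57° ≈ 2.575×10⁵ m/s.
r = m v⊥/(|q|B) = (9.109×10⁻³¹)(2.575×10⁵)/((1.602×10⁻¹⁹)(4.79×10⁻³)) ≈ 3.06×10⁻⁴ m.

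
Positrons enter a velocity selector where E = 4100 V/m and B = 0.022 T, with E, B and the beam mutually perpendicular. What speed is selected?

v = 1.9×10⁵ m/s

Straight-line motion ⇒ electric and magnetic forces cancel, so E = vB.
v = E/B = 4100/0.022 = 1.9×10⁵ m/s.
The result is independent of the particle's charge and mass.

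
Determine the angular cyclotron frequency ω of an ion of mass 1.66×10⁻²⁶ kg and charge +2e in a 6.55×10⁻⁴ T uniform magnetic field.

ω = |q|B/m.
ω = (3.204×10⁻¹⁹)(6.55×10⁻⁴)/1.66×10⁻²⁶ ≈ 1.26×10⁴ rad/s.

ω ≈ 1.26×10⁴ rad/s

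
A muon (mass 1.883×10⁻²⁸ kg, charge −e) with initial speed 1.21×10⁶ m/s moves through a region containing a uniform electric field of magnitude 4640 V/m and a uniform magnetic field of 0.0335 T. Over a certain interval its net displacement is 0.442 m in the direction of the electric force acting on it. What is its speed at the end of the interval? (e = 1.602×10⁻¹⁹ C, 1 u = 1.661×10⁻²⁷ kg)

v_f ≈ 2.23×10⁶ m/s

B does no work; ΔKE = |q|E d.
½mv_f² = ½mv₀² + |q|Ed = ½(1.883×10⁻²⁸)(1.21×10⁶)² + (1.602×10⁻¹⁹)(4640)(0.442) ≈ 1.378×10⁻¹⁶ J + 3.286×10⁻¹⁶ J ≈ 4.664×10⁻¹⁶ J.
v_f = √(2·4.664×10⁻¹⁶/1.883×10⁻²⁸) ≈ 2.23×10⁶ m/s.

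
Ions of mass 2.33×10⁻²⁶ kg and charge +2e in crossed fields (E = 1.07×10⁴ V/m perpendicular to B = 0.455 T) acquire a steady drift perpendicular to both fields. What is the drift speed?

v_d ≈ 2.35×10⁴ m/s

The steady drift has the magnetic force balancing the electric force, so v_d = E/B.
v_d = 1.07×10⁴/0.455 = 2.35×10⁴ m/s.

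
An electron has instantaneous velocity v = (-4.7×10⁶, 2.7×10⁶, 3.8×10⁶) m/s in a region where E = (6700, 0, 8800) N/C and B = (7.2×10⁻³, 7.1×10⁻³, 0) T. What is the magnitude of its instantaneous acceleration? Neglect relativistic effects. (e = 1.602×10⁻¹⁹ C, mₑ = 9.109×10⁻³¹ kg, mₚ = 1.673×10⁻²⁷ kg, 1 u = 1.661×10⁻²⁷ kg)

|a| ≈ 9.79×10¹⁵ m/s²

v×B = (-2.70×10⁴, 2.74×10⁴, -5.28×10⁴) N/C.
E + v×B = (-2.03×10⁴, 2.74×10⁴, -4.40×10⁴) N/C.
F = q(E + v×B) = (−1.602×10⁻¹⁹ C)·(-2.03×10⁴, 2.74×10⁴, -4.40×10⁴) = (3.25×10⁻¹⁵, -4.38×10⁻¹⁵, 7.05×10⁻¹⁵) N.
|a| = |F|/m = 8.915×10⁻¹⁵/9.109×10⁻³¹ ≈ 9.79×10¹⁵ m/s².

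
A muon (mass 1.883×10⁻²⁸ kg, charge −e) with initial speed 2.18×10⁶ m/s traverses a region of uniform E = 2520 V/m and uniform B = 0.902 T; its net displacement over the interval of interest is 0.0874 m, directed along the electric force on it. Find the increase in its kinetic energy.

The magnetic force is always ⟂ v and does no work; only the electric force changes KE.
ΔKE = F_E · d = |q|E d = (1.602×10⁻¹⁹)(2520)(0.0874) ≈ 3.53×10⁻¹⁷ J.

ΔKE ≈ 3.53×10⁻¹⁷ J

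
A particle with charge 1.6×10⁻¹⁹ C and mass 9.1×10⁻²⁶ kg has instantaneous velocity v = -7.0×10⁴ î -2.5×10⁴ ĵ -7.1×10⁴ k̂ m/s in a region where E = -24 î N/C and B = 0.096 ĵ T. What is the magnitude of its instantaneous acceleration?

|a| ≈ 1.68×10¹⁰ m/s²

v×B = (6820, 0, -6720) N/C.
E + v×B = (6790, 0, -6720) N/C.
F = q(E + v×B) = (1.6×10⁻¹⁹ C)·(6790, 0, -6720) = (1.09×10⁻¹⁵, 0, -1.08×10⁻¹⁵) N.
|a| = |F|/m = 1.529×10⁻¹⁵/9.1×10⁻²⁶ ≈ 1.68×10¹⁰ m/s².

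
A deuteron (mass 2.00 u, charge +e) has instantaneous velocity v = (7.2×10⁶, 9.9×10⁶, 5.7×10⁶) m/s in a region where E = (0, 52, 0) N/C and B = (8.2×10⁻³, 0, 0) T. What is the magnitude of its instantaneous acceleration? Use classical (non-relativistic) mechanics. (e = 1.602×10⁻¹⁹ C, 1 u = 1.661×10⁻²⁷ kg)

|a| ≈ 4.52×10¹² m/s²

v×B = (0, 4.67×10⁴, -8.12×10⁴) N/C.
E + v×B = (0, 4.68×10⁴, -8.12×10⁴) N/C.
F = q(E + v×B) = (1.602×10⁻¹⁹ C)·(0, 4.68×10⁴, -8.12×10⁴) = (0, 7.50×10⁻¹⁵, -1.30×10⁻¹⁴) N.
|a| = |F|/m = 1.501×10⁻¹⁴/3.322×10⁻²⁷ ≈ 4.52×10¹² m/s².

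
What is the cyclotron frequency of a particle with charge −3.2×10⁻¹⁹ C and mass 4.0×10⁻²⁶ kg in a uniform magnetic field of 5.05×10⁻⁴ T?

f = |q|B/(2πm).
f = (3.2×10⁻¹⁹)(5.05×10⁻⁴)/(2π·4.0×10⁻²⁶) ≈ 643 Hz.

f ≈ 643 Hz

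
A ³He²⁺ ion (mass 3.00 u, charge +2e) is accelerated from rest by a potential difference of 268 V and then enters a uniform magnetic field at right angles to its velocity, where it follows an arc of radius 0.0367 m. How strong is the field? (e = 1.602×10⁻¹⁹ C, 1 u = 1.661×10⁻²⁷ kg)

v = √(2|q|V/m) = √(2·3.204×10⁻¹⁹·268/4.983×10⁻²⁷) ≈ 1.856×10⁵ m/s.
B = mv/(|q|r) = (4.983×10⁻²⁷)(1.856×10⁵)/((3.204×10⁻¹⁹)(0.0367)) ≈ 0.0787 T.

B ≈ 0.0787 T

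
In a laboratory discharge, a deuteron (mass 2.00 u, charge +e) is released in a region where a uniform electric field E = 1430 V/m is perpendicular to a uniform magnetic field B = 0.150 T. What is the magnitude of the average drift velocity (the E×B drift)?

The steady drift has the magnetic force balancing the electric force, so v_d = E/B.
v_d = 1430/0.150 = 9530 m/s.

v_d ≈ 9530 m/s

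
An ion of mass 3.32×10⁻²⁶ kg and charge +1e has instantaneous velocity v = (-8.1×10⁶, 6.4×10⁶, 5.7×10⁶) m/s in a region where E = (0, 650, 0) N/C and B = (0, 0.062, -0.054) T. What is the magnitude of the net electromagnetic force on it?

v×B = (-6.99×10⁵, -4.37×10⁵, -5.02×10⁵) N/C.
E + v×B = (-6.99×10⁵, -4.37×10⁵, -5.02×10⁵) N/C.
F = q(E + v×B) = (1.602×10⁻¹⁹ C)·(-6.99×10⁵, -4.37×10⁵, -5.02×10⁵) = (-1.12×10⁻¹³, -7.00×10⁻¹⁴, -8.05×10⁻¹⁴) N.
|F| = 1.55×10⁻¹³ N.

|F| ≈ 1.55×10⁻¹³ N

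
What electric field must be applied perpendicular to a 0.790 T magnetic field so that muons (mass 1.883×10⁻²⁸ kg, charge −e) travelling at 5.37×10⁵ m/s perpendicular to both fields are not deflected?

E = 4.24×10⁵ V/m

For straight-line motion qE = qvB, so E = vB.
E = 5.37×10⁵ × 0.790 = 4.24×10⁵ V/m.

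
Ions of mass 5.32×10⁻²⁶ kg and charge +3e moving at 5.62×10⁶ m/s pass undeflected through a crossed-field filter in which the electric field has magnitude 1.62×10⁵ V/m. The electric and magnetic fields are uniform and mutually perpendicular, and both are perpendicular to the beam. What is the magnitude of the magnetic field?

B = 0.0288 T

Balance of forces in the selector: qE = qvB ⇒ B = E/v.
B = 1.62×10⁵/5.62×10⁶ = 0.0288 T.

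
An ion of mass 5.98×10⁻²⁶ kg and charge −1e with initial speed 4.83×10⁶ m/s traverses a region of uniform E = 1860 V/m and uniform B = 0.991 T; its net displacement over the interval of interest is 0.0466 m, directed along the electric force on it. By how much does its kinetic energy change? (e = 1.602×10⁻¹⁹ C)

The magnetic force is always ⟂ v and does no work; only the electric force changes KE.
ΔKE = F_E · d = |q|E d = (1.602×10⁻¹⁹)(1860)(0.0466) ≈ 1.39×10⁻¹⁷ J.

ΔKE ≈ 1.39×10⁻¹⁷ J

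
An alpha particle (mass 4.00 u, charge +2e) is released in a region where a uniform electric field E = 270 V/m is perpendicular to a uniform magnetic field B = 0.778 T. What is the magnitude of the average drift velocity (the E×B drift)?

In crossed fields the guiding centre drifts at v_d = |E×B|/B² = E/B, independent of charge and mass.
v_d = 270/0.778 = 347 m/s.

v_d ≈ 347 m/s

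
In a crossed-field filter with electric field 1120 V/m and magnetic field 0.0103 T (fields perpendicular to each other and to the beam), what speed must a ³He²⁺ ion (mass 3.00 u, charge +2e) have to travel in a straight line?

v = 1.09×10⁵ m/s

Straight-line motion ⇒ electric and magnetic forces cancel, so E = vB.
v = E/B = 1120/0.0103 = 1.09×10⁵ m/s.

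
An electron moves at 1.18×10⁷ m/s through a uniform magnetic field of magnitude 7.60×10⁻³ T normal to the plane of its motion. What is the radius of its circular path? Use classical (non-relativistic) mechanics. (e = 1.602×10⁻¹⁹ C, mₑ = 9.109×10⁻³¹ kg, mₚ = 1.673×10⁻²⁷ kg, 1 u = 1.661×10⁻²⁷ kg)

r ≈ 8.83×10⁻³ m

The magnetic force provides the centripetal force: |q|vB = mv²/r.
r = mv/(|q|B) = (9.109×10⁻³¹)(1.18×10⁷)/((1.602×10⁻¹⁹)(7.60×10⁻³)) ≈ 8.83×10⁻³ m.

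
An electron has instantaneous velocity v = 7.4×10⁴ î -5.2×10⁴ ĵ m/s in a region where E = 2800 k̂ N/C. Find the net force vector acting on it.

Only an electric field acts, so F = qE = (−1.602×10⁻¹⁹ C)·(0, 0, 2800) = (0, 0, -4.49×10⁻¹⁶) N.

F ≈ (0, 0, -4.49×10⁻¹⁶) N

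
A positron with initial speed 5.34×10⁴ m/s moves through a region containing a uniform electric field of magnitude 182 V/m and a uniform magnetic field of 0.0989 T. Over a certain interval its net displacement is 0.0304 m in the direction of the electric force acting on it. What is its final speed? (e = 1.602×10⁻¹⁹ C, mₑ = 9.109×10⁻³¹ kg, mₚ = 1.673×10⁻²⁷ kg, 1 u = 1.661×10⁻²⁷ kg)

v_f ≈ 1.40×10⁶ m/s

B does no work; ΔKE = |q|E d.
½mv_f² = ½mv₀² + |q|Ed = ½(9.109×10⁻³¹)(5.34×10⁴)² + (1.602×10⁻¹⁹)(182)(0.0304) ≈ 1.299×10⁻²¹ J + 8.864×10⁻¹⁹ J ≈ 8.877×10⁻¹⁹ J.
v_f = √(2·8.877×10⁻¹⁹/9.109×10⁻³¹) ≈ 1.40×10⁶ m/s.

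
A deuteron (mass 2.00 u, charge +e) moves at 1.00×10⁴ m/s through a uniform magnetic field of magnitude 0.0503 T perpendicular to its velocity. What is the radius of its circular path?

r ≈ 4.12×10⁻³ m

The magnetic force provides the centripetal force: |q|vB = mv²/r.
r = mv/(|q|B) = (3.322×10⁻²⁷)(1.00×10⁴)/((1.602×10⁻¹⁹)(0.0503)) ≈ 4.12×10⁻³ m.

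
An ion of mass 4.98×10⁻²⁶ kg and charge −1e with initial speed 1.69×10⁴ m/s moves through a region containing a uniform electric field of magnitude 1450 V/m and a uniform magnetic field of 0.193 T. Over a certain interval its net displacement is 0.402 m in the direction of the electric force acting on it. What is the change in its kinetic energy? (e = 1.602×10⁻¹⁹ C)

The magnetic force is always ⟂ v and does no work; only the electric force changes KE.
ΔKE = F_E · d = |q|E d = (1.602×10⁻¹⁹)(1450)(0.402) ≈ 9.34×10⁻¹⁷ J.

ΔKE ≈ 9.34×10⁻¹⁷ J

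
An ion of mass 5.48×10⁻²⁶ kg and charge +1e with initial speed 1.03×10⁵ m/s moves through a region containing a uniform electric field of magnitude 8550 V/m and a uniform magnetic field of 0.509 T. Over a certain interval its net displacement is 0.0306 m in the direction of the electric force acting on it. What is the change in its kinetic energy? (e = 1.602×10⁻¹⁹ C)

The magnetic force is always ⟂ v and does no work; only the electric force changes KE.
ΔKE = F_E · d = |q|E d = (1.602×10⁻¹⁹)(8550)(0.0306) ≈ 4.19×10⁻¹⁷ J.

ΔKE ≈ 4.19×10⁻¹⁷ J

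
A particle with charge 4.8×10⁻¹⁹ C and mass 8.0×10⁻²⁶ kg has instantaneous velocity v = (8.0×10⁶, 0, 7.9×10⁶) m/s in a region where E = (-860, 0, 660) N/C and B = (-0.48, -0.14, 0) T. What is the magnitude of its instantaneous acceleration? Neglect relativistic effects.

v×B = (1.11×10⁶, -3.79×10⁶, -1.12×10⁶) N/C.
E + v×B = (1.11×10⁶, -3.79×10⁶, -1.12×10⁶) N/C.
F = q(E + v×B) = (4.8×10⁻¹⁹ C)·(1.11×10⁶, -3.79×10⁶, -1.12×10⁶) = (5.30×10⁻¹³, -1.82×10⁻¹², -5.37×10⁻¹³) N.
|a| = |F|/m = 1.971×10⁻¹²/8.0×10⁻²⁶ ≈ 2.46×10¹³ m/s².

|a| ≈ 2.46×10¹³ m/s²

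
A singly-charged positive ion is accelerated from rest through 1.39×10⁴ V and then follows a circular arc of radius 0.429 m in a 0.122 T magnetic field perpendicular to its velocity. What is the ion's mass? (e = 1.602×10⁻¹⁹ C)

m ≈ 1.58×10⁻²⁶ kg

Combine |q|V = ½mv² and r = mv/(|q|B): eliminate v to get m = qB²r²/(2V).
m = (1.602×10⁻¹⁹)(0.122)²(0.429)²/(2·1.39×10⁴) ≈ 1.58×10⁻²⁶ kg.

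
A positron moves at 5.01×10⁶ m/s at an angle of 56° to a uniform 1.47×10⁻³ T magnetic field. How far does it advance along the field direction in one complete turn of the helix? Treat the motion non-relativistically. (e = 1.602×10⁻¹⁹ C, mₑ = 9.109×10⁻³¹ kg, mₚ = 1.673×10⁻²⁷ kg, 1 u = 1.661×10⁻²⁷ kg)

v∥ = v cosθ = 5.01×10⁶·cos56° ≈ 2.802×10⁶ m/s.
T = 2πm/(|q|B) = 2π(9.109×10⁻³¹)/((1.602×10⁻¹⁹)(1.47×10⁻³)) ≈ 2.430×10⁻⁸ s.
pitch = v∥ T = (2.802×10⁶)(2.430×10⁻⁸) ≈ 0.0681 m.

p ≈ 0.0681 m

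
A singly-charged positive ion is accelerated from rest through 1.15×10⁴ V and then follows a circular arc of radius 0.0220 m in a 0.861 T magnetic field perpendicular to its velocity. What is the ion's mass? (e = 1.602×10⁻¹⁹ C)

m ≈ 2.50×10⁻²⁷ kg

Combine |q|V = ½mv² and r = mv/(|q|B): eliminate v to get m = qB²r²/(2V).
m = (1.602×10⁻¹⁹)(0.861)²(0.0220)²/(2·1.15×10⁴) ≈ 2.50×10⁻²⁷ kg.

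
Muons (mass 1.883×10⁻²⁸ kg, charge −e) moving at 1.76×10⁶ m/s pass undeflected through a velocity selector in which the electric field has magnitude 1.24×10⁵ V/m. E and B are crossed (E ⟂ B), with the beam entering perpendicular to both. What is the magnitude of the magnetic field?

B = 0.0705 T

Balance of forces in the selector: qE = qvB ⇒ B = E/v.
B = 1.24×10⁵/1.76×10⁶ = 0.0705 T.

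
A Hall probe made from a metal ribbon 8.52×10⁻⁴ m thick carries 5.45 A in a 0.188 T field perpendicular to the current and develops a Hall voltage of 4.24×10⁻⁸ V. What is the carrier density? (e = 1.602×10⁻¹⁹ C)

From V_H = IB/(n e t), n = IB/(V_H e t).
n = (5.45)(0.188)/((4.24×10⁻⁸)(1.602×10⁻¹⁹)(8.52×10⁻⁴)) ≈ 1.77×10²⁹ m⁻³.

n ≈ 1.77×10²⁹ m⁻³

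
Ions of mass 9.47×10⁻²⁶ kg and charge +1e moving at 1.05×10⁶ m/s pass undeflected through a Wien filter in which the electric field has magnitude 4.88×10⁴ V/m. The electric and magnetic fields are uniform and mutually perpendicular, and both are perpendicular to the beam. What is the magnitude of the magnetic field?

Balance of forces in the selector: qE = qvB ⇒ B = E/v.
B = 4.88×10⁴/1.05×10⁶ = 0.0465 T.

B = 0.0465 T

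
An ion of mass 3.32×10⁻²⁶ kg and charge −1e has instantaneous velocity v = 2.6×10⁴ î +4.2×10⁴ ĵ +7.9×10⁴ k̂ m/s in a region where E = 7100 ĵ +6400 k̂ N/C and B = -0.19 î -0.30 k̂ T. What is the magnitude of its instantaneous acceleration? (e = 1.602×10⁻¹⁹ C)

|a| ≈ 9.23×10¹⁰ m/s²

v×B = (-1.26×10⁴, -7210, 7980) N/C.
E + v×B = (-1.26×10⁴, -110, 1.44×10⁴) N/C.
F = q(E + v×B) = (−1.602×10⁻¹⁹ C)·(-1.26×10⁴, -110, 1.44×10⁴) = (2.02×10⁻¹⁵, 1.76×10⁻¹⁷, -2.30×10⁻¹⁵) N.
|a| = |F|/m = 3.063×10⁻¹⁵/3.32×10⁻²⁶ ≈ 9.23×10¹⁰ m/s².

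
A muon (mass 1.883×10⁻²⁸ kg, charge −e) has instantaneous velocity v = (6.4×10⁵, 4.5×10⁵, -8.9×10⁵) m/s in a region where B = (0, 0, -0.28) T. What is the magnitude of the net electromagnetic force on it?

|F| ≈ 3.51×10⁻¹⁴ N

v×B = (-1.26×10⁵, 1.79×10⁵, 0) N/C.
F = q v×B = (−1.602×10⁻¹⁹ C)·(-1.26×10⁵, 1.79×10⁵, 0) = (2.02×10⁻¹⁴, -2.87×10⁻¹⁴, 0) N.
|F| = 3.51×10⁻¹⁴ N.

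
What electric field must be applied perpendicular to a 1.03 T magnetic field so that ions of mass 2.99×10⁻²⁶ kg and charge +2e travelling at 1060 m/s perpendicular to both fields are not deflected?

For straight-line motion qE = qvB, so E = vB.
E = 1060 × 1.03 = 1090 V/m.

E = 1090 V/m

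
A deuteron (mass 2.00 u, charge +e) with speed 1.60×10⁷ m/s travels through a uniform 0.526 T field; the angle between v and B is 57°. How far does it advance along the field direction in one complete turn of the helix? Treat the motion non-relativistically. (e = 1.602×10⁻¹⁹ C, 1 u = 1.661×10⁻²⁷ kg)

v∥ = v cosθ = 1.60×10⁷·cos57° ≈ 8.714×10⁶ m/s.
T = 2πm/(|q|B) = 2π(3.322×10⁻²⁷)/((1.602×10⁻¹⁹)(0.526)) ≈ 2.477×10⁻⁷ s.
pitch = v∥ T = (8.714×10⁶)(2.477×10⁻⁷) ≈ 2.16 m.

p ≈ 2.16 m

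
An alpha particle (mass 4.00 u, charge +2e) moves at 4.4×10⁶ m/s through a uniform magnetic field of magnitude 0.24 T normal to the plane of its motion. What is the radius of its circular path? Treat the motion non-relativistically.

The magnetic force provides the centripetal force: |q|vB = mv²/r.
r = mv/(|q|B) = (6.644×10⁻²⁷)(4.4×10⁶)/((3.204×10⁻¹⁹)(0.24)) ≈ 0.38 m.

r ≈ 0.38 m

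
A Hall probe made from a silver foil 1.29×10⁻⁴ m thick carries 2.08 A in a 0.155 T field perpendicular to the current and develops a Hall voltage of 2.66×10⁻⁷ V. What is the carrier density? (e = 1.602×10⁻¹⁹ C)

From V_H = IB/(n e t), n = IB/(V_H e t).
n = (2.08)(0.155)/((2.66×10⁻⁷)(1.602×10⁻¹⁹)(1.29×10⁻⁴)) ≈ 5.86×10²⁸ m⁻³.

n ≈ 5.86×10²⁸ m⁻³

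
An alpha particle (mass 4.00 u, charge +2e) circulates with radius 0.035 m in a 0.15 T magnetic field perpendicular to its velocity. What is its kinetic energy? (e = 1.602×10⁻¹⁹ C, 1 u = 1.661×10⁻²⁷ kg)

KE ≈ 1300 eV

v = |q|Br/m, then KE = ½mv² = (qBr)²/(2m).
v = (3.204×10⁻¹⁹)(0.15)(0.035)/6.644×10⁻²⁷ ≈ 2.532×10⁵ m/s.
KE = ½(6.644×10⁻²⁷)(2.532×10⁵)² ≈ 2.1×10⁻¹⁶ J = 1300 eV.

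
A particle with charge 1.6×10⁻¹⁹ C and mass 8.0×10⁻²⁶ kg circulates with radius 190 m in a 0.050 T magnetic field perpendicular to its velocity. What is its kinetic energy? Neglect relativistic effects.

v = |q|Br/m, then KE = ½mv² = (qBr)²/(2m).
v = (1.6×10⁻¹⁹)(0.050)(190)/8.0×10⁻²⁶ ≈ 1.900×10⁷ m/s.
KE = ½(8.0×10⁻²⁶)(1.900×10⁷)² ≈ 1.4×10⁻¹¹ J.

KE ≈ 1.4×10⁻¹¹ J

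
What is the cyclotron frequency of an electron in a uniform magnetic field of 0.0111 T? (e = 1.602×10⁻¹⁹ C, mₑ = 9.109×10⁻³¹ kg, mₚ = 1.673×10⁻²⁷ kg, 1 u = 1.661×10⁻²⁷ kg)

f = |q|B/(2πm).
f = (1.602×10⁻¹⁹)(0.0111)/(2π·9.109×10⁻³¹) ≈ 3.11×10⁸ Hz.

f ≈ 3.11×10⁸ Hz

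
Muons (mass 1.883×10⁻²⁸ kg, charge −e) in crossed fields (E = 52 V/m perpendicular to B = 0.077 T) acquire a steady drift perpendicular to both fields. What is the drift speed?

In crossed fields the guiding centre drifts at v_d = |E×B|/B² = E/B, independent of charge and mass.
v_d = 52/0.077 = 680 m/s.

v_d ≈ 680 m/s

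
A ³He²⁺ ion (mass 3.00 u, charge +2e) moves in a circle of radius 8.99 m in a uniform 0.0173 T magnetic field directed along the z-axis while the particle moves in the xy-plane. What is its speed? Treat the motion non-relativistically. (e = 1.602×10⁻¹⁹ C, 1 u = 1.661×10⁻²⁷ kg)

v ≈ 1.00×10⁷ m/s

From |q|vB = mv²/r, v = |q|Br/m.
v = (3.204×10⁻¹⁹)(0.0173)(8.99)/4.983×10⁻²⁷ ≈ 1.00×10⁷ m/s.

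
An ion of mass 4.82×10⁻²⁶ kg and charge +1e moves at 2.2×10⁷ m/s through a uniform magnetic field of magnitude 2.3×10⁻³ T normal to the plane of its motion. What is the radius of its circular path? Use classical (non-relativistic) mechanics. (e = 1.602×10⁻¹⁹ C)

The magnetic force provides the centripetal force: |q|vB = mv²/r.
r = mv/(|q|B) = (4.82×10⁻²⁶)(2.2×10⁷)/((1.602×10⁻¹⁹)(2.3×10⁻³)) ≈ 2900 m.

r ≈ 2900 m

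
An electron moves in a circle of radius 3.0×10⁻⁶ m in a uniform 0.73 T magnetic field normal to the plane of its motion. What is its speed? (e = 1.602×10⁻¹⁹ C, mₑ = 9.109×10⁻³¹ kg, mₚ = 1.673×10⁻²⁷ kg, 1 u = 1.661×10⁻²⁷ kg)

From |q|vB = mv²/r, v = |q|Br/m.
v = (1.602×10⁻¹⁹)(0.73)(3.0×10⁻⁶)/9.109×10⁻³¹ ≈ 3.9×10⁵ m/s.

v ≈ 3.9×10⁵ m/s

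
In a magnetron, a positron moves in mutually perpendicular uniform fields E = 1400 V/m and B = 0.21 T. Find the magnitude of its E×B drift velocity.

In crossed fields the guiding centre drifts at v_d = |E×B|/B² = E/B, independent of charge and mass.
v_d = 1400/0.21 = 6700 m/s.

v_d ≈ 6700 m/s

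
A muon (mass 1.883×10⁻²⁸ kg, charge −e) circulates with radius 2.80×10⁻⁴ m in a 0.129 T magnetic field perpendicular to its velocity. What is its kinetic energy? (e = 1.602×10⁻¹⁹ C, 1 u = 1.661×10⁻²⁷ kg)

KE ≈ 0.555 eV

v = |q|Br/m, then KE = ½mv² = (qBr)²/(2m).
v = (1.602×10⁻¹⁹)(0.129)(2.80×10⁻⁴)/1.883×10⁻²⁸ ≈ 3.073×10⁴ m/s.
KE = ½(1.883×10⁻²⁸)(3.073×10⁴)² ≈ 8.89×10⁻²⁰ J = 0.555 eV.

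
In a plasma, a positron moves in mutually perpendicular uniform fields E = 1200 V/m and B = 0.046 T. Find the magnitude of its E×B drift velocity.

v_d ≈ 2.6×10⁴ m/s

The E×B drift speed is v_d = E/B.
v_d = 1200/0.046 = 2.6×10⁴ m/s.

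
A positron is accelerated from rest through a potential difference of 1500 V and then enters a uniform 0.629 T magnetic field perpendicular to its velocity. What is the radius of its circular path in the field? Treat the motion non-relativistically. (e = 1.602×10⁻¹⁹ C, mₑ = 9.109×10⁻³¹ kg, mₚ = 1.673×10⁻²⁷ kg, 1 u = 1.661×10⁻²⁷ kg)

Acceleration: |q|V = ½mv² ⇒ v = √(2|q|V/m) = √(2·1.602×10⁻¹⁹·1500/9.109×10⁻³¹) ≈ 2.297×10⁷ m/s.
In the field: r = mv/(|q|B) = (9.109×10⁻³¹)(2.297×10⁷)/((1.602×10⁻¹⁹)(0.629)) ≈ 2.08×10⁻⁴ m.

r ≈ 2.08×10⁻⁴ m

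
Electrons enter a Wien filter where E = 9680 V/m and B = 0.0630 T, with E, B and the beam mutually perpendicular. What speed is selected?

Straight-line motion ⇒ electric and magnetic forces cancel, so E = vB.
v = E/B = 9680/0.0630 = 1.54×10⁵ m/s.

v = 1.54×10⁵ m/s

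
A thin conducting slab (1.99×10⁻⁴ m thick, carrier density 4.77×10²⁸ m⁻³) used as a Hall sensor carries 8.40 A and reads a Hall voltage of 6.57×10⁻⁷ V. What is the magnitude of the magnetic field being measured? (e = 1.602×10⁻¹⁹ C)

From V_H = IB/(n e t), B = V_H n e t / I.
B = (6.57×10⁻⁷)(4.77×10²⁸)(1.602×10⁻¹⁹)(1.99×10⁻⁴)/8.40 ≈ 0.119 T.

B ≈ 0.119 T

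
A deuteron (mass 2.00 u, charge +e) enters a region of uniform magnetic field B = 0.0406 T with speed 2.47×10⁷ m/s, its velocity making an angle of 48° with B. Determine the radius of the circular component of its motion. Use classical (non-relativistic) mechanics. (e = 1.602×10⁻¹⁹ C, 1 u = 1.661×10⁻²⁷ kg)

r ≈ 9.38 m

v⊥ = v sinθ = 2.47×10⁷·sin48° ≈ 1.836×10⁷ m/s.
r = m v⊥/(|q|B) = (3.322×10⁻²⁷)(1.836×10⁷)/((1.602×10⁻¹⁹)(0.0406)) ≈ 9.38 m.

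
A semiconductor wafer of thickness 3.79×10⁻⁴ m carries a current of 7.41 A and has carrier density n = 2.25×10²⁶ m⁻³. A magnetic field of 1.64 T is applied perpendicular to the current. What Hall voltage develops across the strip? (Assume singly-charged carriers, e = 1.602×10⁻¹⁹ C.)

V_H ≈ 8.90×10⁻⁴ V

V_H = IB/(n e t).
V_H = (7.41)(1.64)/((2.25×10²⁶)(1.602×10⁻¹⁹)(3.79×10⁻⁴)) ≈ 8.90×10⁻⁴ V.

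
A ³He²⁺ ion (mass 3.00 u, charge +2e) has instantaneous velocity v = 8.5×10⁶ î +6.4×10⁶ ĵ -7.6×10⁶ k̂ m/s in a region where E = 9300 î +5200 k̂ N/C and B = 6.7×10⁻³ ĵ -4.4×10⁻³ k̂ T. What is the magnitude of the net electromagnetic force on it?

v×B = (2.28×10⁴, 3.74×10⁴, 5.70×10⁴) N/C.
E + v×B = (3.21×10⁴, 3.74×10⁴, 6.22×10⁴) N/C.
F = q(E + v×B) = (3.204×10⁻¹⁹ C)·(3.21×10⁴, 3.74×10⁴, 6.22×10⁴) = (1.03×10⁻¹⁴, 1.20×10⁻¹⁴, 1.99×10⁻¹⁴) N.
|F| = 2.54×10⁻¹⁴ N.

|F| ≈ 2.54×10⁻¹⁴ N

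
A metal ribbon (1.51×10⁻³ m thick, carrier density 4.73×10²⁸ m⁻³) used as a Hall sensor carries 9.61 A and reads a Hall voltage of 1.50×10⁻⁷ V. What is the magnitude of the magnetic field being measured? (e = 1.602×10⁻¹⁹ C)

From V_H = IB/(n e t), B = V_H n e t / I.
B = (1.50×10⁻⁷)(4.73×10²⁸)(1.602×10⁻¹⁹)(1.51×10⁻³)/9.61 ≈ 0.179 T.

B ≈ 0.179 T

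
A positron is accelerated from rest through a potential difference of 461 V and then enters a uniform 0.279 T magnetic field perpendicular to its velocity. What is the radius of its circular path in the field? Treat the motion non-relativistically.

r ≈ 2.60×10⁻⁴ m

Acceleration: |q|V = ½mv² ⇒ v = √(2|q|V/m) = √(2·1.602×10⁻¹⁹·461/9.109×10⁻³¹) ≈ 1.273×10⁷ m/s.
In the field: r = mv/(|q|B) = (9.109×10⁻³¹)(1.273×10⁷)/((1.602×10⁻¹⁹)(0.279)) ≈ 2.60×10⁻⁴ m.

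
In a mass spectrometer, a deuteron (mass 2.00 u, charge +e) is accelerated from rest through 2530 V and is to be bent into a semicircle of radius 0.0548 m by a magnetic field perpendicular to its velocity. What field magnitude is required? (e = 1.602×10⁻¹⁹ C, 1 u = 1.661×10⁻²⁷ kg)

B ≈ 0.187 T

v = √(2|q|V/m) = √(2·1.602×10⁻¹⁹·2530/3.322×10⁻²⁷) ≈ 4.940×10⁵ m/s.
B = mv/(|q|r) = (3.322×10⁻²⁷)(4.940×10⁵)/((1.602×10⁻¹⁹)(0.0548)) ≈ 0.187 T.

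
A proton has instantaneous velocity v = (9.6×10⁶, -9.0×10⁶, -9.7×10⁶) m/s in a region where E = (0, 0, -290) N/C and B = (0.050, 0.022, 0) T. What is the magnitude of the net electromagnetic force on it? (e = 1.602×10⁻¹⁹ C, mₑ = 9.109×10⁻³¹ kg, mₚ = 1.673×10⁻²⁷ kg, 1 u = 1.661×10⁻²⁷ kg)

|F| ≈ 1.36×10⁻¹³ N

v×B = (2.13×10⁵, -4.85×10⁵, 6.61×10⁵) N/C.
E + v×B = (2.13×10⁵, -4.85×10⁵, 6.61×10⁵) N/C.
F = q(E + v×B) = (1.602×10⁻¹⁹ C)·(2.13×10⁵, -4.85×10⁵, 6.61×10⁵) = (3.42×10⁻¹⁴, -7.77×10⁻¹⁴, 1.06×10⁻¹³) N.
|F| = 1.36×10⁻¹³ N.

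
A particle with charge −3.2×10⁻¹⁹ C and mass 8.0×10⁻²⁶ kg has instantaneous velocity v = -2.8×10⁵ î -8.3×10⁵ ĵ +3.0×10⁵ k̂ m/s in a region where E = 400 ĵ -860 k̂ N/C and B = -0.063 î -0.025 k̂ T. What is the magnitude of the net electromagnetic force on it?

v×B = (2.08×10⁴, -2.59×10⁴, -5.23×10⁴) N/C.
E + v×B = (2.08×10⁴, -2.55×10⁴, -5.32×10⁴) N/C.
F = q(E + v×B) = (−3.2×10⁻¹⁹ C)·(2.08×10⁴, -2.55×10⁴, -5.32×10⁴) = (-6.64×10⁻¹⁵, 8.16×10⁻¹⁵, 1.70×10⁻¹⁴) N.
|F| = 2.00×10⁻¹⁴ N.

|F| ≈ 2.00×10⁻¹⁴ N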